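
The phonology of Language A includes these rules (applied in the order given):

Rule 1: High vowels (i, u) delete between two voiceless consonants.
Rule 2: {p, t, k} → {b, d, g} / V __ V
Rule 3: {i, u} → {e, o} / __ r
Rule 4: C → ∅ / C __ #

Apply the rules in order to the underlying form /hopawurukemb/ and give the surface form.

hobaworugem

Rule 1 (high vowel syncope): no segment meets the environment; /hopawurukemb/ is unchanged.
Rule 2 (intervocalic voicing): /p/ is a voiceless stop between vowels /o/ and /a/, so it voices to [b]. /k/ is a voiceless stop between vowels /u/ and /e/, so it voices to [g]. /hopawurukemb/ → hobawurugemb.
Rule 3 (pre-rhotic lowering): /u/ is a high vowel immediately before /r/, so it lowers to [o]. /hobawurugemb/ → hobaworugemb.
Rule 4 (final cluster simplification): /b/ is the second consonant of a word-final cluster /mb/, so it deletes. /hobaworugemb/ → hobaworugem.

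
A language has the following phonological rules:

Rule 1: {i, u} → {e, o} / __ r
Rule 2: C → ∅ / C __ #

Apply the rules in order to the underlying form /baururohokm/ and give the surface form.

Rule 1 (pre-rhotic lowering): /u/ is a high vowel immediately before /r/, so it lowers to [o]. /u/ is a high vowel immediately before /r/, so it lowers to [o]. /baururohokm/ → baororohokm.
Rule 2 (final cluster simplification): /m/ is the second consonant of a word-final cluster /km/, so it deletes. /baororohokm/ → baororohok.

baororohok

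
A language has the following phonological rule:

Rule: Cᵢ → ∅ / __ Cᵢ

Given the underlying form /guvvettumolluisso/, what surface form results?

/vv/ is a geminate; the first /v/ deletes.
/tt/ is a geminate; the first /t/ deletes.
/ll/ is a geminate; the first /l/ deletes.
/ss/ is a geminate; the first /s/ deletes.
Surface form: [guvetumoluiso].

guvetumoluiso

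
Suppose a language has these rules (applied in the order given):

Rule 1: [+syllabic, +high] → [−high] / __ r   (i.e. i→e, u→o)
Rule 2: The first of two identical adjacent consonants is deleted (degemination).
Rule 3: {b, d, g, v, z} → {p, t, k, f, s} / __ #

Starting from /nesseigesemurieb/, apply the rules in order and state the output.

Rule 1 (pre-rhotic lowering): /u/ is a high vowel immediately before /r/, so it lowers to [o]. /nesseigesemurieb/ → nesseigesemorieb.
Rule 2 (degemination): /ss/ is a geminate; the first /s/ deletes. /nesseigesemorieb/ → neseigesemorieb.
Rule 3 (final devoicing): /b/ is a voiced obstruent in word-final position, so it devoices to [p]. /neseigesemorieb/ → neseigesemoriep.

neseigesemoriep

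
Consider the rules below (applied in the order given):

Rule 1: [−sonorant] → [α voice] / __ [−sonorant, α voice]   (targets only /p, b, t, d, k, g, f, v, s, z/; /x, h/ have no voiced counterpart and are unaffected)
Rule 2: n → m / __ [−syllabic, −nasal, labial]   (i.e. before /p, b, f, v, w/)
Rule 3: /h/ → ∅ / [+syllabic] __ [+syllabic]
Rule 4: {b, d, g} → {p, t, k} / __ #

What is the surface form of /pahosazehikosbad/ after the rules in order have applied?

Rule 1 (regressive voicing assimilation): /s/ precedes the voiced obstruent /b/, so it voices to [z] by assimilation. /pahosazehikosbad/ → pahosazehikozbad.
Rule 2 (nasal place assimilation): no segment meets the environment; /pahosazehikozbad/ is unchanged.
Rule 3 (intervocalic h-deletion): /h/ occurs between vowels /a/ and /o/, so it deletes. /h/ occurs between vowels /e/ and /i/, so it deletes. /pahosazehikozbad/ → paosazeikozbad.
Rule 4 (final devoicing): /d/ is a voiced stop in word-final position, so it devoices to [t]. /paosazeikozbad/ → paosazeikozbat.

paosazeikozbat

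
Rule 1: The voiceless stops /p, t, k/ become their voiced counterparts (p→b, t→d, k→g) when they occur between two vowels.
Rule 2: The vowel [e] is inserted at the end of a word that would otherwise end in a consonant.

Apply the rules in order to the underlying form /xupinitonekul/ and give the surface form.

xubinidonegule

Rule 1 (intervocalic voicing): /p/ is a voiceless stop between vowels /u/ and /i/, so it voices to [b]. /t/ is a voiceless stop between vowels /i/ and /o/, so it voices to [d]. /k/ is a voiceless stop between vowels /e/ and /u/, so it voices to [g]. /xupinitonekul/ → xubinidonegul.
Rule 2 (final e-epenthesis): the form ends in the consonant /l/, so [e] is inserted word-finally. /xubinidonegul/ → xubinidonegule.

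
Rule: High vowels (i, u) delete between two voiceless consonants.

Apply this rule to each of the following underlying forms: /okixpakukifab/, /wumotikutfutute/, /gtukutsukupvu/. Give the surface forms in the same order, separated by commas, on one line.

/okixpakukifab/: /i/ is a high vowel flanked by voiceless consonants /k/ and /x/, so it deletes. /u/ is a high vowel flanked by voiceless consonants /k/ and /k/, so it deletes. /i/ is a high vowel flanked by voiceless consonants /k/ and /f/, so it deletes. → [okxpakkfab].
/wumotikutfutute/: /i/ is a high vowel flanked by voiceless consonants /t/ and /k/, so it deletes. /u/ is a high vowel flanked by voiceless consonants /k/ and /t/, so it deletes. /u/ is a high vowel flanked by voiceless consonants /f/ and /t/, so it deletes. /u/ is a high vowel flanked by voiceless consonants /t/ and /t/, so it deletes. → [wumotktftte].
/gtukutsukupvu/: /u/ is a high vowel flanked by voiceless consonants /t/ and /k/, so it deletes. /u/ is a high vowel flanked by voiceless consonants /k/ and /t/, so it deletes. /u/ is a high vowel flanked by voiceless consonants /s/ and /k/, so it deletes. /u/ is a high vowel flanked by voiceless consonants /k/ and /p/, so it deletes. → [gtktskpvu].

okxpakkfab, wumotktftte, gtktskpvu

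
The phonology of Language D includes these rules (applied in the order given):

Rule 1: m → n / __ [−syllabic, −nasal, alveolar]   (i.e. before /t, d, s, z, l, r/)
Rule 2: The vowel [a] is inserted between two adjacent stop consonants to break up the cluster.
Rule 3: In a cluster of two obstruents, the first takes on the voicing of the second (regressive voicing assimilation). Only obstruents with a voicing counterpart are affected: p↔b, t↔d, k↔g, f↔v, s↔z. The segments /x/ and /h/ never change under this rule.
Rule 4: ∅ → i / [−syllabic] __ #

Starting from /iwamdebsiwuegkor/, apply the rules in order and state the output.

Rule 1 (nasal place assimilation): /m/ precedes the alveolar consonant /d/, so it assimilates in place to [n]. /iwamdebsiwuegkor/ → iwandebsiwuegkor.
Rule 2 (stop-cluster a-epenthesis): /g/ and /k/ form a stop–stop cluster, so [a] is inserted between them. /iwandebsiwuegkor/ → iwandebsiwuegakor.
Rule 3 (regressive voicing assimilation): /b/ precedes the voiceless obstruent /s/, so it devoices to [p] by assimilation. /iwandebsiwuegakor/ → iwandepsiwuegakor.
Rule 4 (final i-epenthesis): the form ends in the consonant /r/, so [i] is inserted word-finally. /iwandepsiwuegakor/ → iwandepsiwuegakori.

iwandepsiwuegakori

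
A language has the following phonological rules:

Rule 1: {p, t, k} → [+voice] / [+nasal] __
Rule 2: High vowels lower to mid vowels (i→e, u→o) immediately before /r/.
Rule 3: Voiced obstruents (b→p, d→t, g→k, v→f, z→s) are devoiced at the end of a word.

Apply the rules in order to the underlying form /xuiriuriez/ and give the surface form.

Rule 1 (post-nasal voicing): no segment meets the environment; /xuiriuriez/ is unchanged.
Rule 2 (pre-rhotic lowering): /i/ is a high vowel immediately before /r/, so it lowers to [e]. /u/ is a high vowel immediately before /r/, so it lowers to [o]. /xuiriuriez/ → xuerioriez.
Rule 3 (final devoicing): /z/ is a voiced obstruent in word-final position, so it devoices to [s]. /xuerioriez/ → xueriories.

xueriories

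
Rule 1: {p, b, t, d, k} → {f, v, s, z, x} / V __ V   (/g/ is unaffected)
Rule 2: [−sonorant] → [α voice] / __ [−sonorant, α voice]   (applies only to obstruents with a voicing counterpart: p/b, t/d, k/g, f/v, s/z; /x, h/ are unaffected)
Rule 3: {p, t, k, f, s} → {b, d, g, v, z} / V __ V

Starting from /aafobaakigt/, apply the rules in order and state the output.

aavovaaxikt

Rule 1 (intervocalic spirantization): /b/ is a stop between vowels /o/ and /a/, so it spirantizes to the fricative [v]. /k/ is a stop between vowels /a/ and /i/, so it spirantizes to the fricative [x]. /aafobaakigt/ → aafovaaxigt.
Rule 2 (regressive voicing assimilation): /g/ precedes the voiceless obstruent /t/, so it devoices to [k] by assimilation. /aafovaaxigt/ → aafovaaxikt.
Rule 3 (intervocalic voicing): /f/ is a voiceless obstruent between vowels /a/ and /o/, so it voices to [v]. /aafovaaxikt/ → aavovaaxikt.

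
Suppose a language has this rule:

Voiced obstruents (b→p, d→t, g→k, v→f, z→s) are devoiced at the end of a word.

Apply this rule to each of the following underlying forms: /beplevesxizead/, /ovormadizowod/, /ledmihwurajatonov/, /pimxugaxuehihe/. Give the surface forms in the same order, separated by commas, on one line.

/beplevesxizead/: /d/ is a voiced obstruent in word-final position, so it devoices to [t]. → [beplevesxizeat].
/ovormadizowod/: /d/ is a voiced obstruent in word-final position, so it devoices to [t]. → [ovormadizowot].
/ledmihwurajatonov/: /v/ is a voiced obstruent in word-final position, so it devoices to [f]. → [ledmihwurajatonof].
/pimxugaxuehihe/: the rule's environment is not met; surfaces unchanged as [pimxugaxuehihe].

beplevesxizeat, ovormadizowot, ledmihwurajatonof, pimxugaxuehihe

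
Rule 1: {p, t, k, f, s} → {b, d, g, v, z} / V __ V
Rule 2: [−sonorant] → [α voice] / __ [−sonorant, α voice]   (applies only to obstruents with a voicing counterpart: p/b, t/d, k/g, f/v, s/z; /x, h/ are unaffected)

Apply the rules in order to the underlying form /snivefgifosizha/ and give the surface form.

Rule 1 (intervocalic voicing): /f/ is a voiceless obstruent between vowels /i/ and /o/, so it voices to [v]. /s/ is a voiceless obstruent between vowels /o/ and /i/, so it voices to [z]. /snivefgifosizha/ → snivefgivozizha.
Rule 2 (regressive voicing assimilation): /f/ precedes the voiced obstruent /g/, so it voices to [v] by assimilation. /z/ precedes the voiceless obstruent /h/, so it devoices to [s] by assimilation. /snivefgivozizha/ → snivevgivozisha.

snivevgivozisha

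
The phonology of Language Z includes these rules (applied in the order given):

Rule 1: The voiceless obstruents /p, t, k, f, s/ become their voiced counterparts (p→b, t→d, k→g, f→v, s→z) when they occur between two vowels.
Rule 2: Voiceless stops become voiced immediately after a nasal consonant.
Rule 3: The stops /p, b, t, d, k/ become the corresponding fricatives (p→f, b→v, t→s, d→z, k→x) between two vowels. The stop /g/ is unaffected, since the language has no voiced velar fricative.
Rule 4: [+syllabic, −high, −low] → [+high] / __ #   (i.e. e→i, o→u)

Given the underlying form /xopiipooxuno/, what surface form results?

xoviivooxunu

Rule 1 (intervocalic voicing): /p/ is a voiceless obstruent between vowels /o/ and /i/, so it voices to [b]. /p/ is a voiceless obstruent between vowels /i/ and /o/, so it voices to [b]. /xopiipooxuno/ → xobiibooxuno.
Rule 2 (post-nasal voicing): no segment meets the environment; /xobiibooxuno/ is unchanged.
Rule 3 (intervocalic spirantization): /b/ is a stop between vowels /o/ and /i/, so it spirantizes to the fricative [v]. /b/ is a stop between vowels /i/ and /o/, so it spirantizes to the fricative [v]. /xobiibooxuno/ → xoviivooxuno.
Rule 4 (final vowel raising): /o/ is a mid vowel in word-final position, so it raises to [u]. /xoviivooxuno/ → xoviivooxunu.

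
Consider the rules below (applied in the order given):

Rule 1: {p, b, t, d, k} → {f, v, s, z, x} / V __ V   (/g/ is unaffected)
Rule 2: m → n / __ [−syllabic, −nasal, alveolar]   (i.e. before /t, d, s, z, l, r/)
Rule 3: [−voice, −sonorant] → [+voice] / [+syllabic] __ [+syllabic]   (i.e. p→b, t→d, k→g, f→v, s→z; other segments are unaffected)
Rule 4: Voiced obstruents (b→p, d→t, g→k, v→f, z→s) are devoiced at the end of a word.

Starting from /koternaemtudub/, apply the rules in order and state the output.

kozernaentuzup

Rule 1 (intervocalic spirantization): /t/ is a stop between vowels /o/ and /e/, so it spirantizes to the fricative [s]. /d/ is a stop between vowels /u/ and /u/, so it spirantizes to the fricative [z]. /koternaemtudub/ → kosernaemtuzub.
Rule 2 (nasal place assimilation): /m/ precedes the alveolar consonant /t/, so it assimilates in place to [n]. /kosernaemtuzub/ → kosernaentuzub.
Rule 3 (intervocalic voicing): /s/ is a voiceless obstruent between vowels /o/ and /e/, so it voices to [z]. /kosernaentuzub/ → kozernaentuzub.
Rule 4 (final devoicing): /b/ is a voiced obstruent in word-final position, so it devoices to [p]. /kozernaentuzub/ → kozernaentuzup.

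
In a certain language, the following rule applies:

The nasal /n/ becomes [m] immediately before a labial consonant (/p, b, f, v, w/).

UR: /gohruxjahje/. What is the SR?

No segment of /gohruxjahje/ meets the structural description of the rule, so the form surfaces unchanged.

gohruxjahje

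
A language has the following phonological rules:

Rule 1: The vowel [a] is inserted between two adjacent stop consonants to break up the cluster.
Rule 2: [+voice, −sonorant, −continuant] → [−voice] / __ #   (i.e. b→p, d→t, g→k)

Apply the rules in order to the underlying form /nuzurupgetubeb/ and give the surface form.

Rule 1 (stop-cluster a-epenthesis): /p/ and /g/ form a stop–stop cluster, so [a] is inserted between them. /nuzurupgetubeb/ → nuzurupagetubeb.
Rule 2 (final devoicing): /b/ is a voiced stop in word-final position, so it devoices to [p]. /nuzurupagetubeb/ → nuzurupagetubep.

nuzurupagetubep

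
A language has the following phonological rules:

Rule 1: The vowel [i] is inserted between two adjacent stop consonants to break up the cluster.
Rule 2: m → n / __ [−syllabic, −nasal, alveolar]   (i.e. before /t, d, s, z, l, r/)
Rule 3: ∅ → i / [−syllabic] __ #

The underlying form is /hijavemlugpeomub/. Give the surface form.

hijavenlugipeomubi

Rule 1 (stop-cluster i-epenthesis): /g/ and /p/ form a stop–stop cluster, so [i] is inserted between them. /hijavemlugpeomub/ → hijavemlugipeomub.
Rule 2 (nasal place assimilation): /m/ precedes the alveolar consonant /l/, so it assimilates in place to [n]. /hijavemlugipeomub/ → hijavenlugipeomub.
Rule 3 (final i-epenthesis): the form ends in the consonant /b/, so [i] is inserted word-finally. /hijavenlugipeomub/ → hijavenlugipeomubi.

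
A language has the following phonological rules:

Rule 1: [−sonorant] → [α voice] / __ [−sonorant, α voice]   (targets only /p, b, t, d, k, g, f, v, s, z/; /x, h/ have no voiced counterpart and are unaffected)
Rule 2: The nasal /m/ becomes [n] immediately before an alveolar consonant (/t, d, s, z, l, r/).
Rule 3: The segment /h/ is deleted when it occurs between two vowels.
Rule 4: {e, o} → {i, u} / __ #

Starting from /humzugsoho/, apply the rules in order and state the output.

hunzuksou

Rule 1 (regressive voicing assimilation): /g/ precedes the voiceless obstruent /s/, so it devoices to [k] by assimilation. /humzugsoho/ → humzuksoho.
Rule 2 (nasal place assimilation): /m/ precedes the alveolar consonant /z/, so it assimilates in place to [n]. /humzuksoho/ → hunzuksoho.
Rule 3 (intervocalic h-deletion): /h/ occurs between vowels /o/ and /o/, so it deletes. /hunzuksoho/ → hunzuksoo.
Rule 4 (final vowel raising): /o/ is a mid vowel in word-final position, so it raises to [u]. /hunzuksoo/ → hunzuksou.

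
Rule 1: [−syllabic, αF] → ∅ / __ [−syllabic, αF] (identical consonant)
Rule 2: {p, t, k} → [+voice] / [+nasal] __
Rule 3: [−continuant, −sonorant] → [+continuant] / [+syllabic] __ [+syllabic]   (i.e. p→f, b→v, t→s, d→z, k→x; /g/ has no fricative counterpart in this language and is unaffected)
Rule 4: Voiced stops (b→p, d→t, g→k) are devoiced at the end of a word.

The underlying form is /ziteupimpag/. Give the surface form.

ziseufimbak

Rule 1 (degemination): no segment meets the environment; /ziteupimpag/ is unchanged.
Rule 2 (post-nasal voicing): /p/ is a voiceless stop immediately after the nasal /m/, so it voices to [b]. /ziteupimpag/ → ziteupimbag.
Rule 3 (intervocalic spirantization): /t/ is a stop between vowels /i/ and /e/, so it spirantizes to the fricative [s]. /p/ is a stop between vowels /u/ and /i/, so it spirantizes to the fricative [f]. /ziteupimbag/ → ziseufimbag.
Rule 4 (final devoicing): /g/ is a voiced stop in word-final position, so it devoices to [k]. /ziseufimbag/ → ziseufimbak.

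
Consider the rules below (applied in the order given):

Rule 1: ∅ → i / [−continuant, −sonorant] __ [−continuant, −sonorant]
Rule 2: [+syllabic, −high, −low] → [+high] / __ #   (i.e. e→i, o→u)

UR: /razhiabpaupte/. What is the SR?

razhiabipaupiti

Rule 1 (stop-cluster i-epenthesis): /b/ and /p/ form a stop–stop cluster, so [i] is inserted between them. /p/ and /t/ form a stop–stop cluster, so [i] is inserted between them. /razhiabpaupte/ → razhiabipaupite.
Rule 2 (final vowel raising): /e/ is a mid vowel in word-final position, so it raises to [i]. /razhiabipaupite/ → razhiabipaupiti.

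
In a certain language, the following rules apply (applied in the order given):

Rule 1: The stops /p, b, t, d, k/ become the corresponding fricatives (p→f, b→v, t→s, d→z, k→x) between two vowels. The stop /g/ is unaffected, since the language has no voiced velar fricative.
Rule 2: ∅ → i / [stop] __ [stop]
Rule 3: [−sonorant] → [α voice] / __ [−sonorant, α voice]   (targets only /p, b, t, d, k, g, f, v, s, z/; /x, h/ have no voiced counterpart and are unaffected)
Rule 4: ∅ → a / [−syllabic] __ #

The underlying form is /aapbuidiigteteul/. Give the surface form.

Rule 1 (intervocalic spirantization): /d/ is a stop between vowels /i/ and /i/, so it spirantizes to the fricative [z]. /t/ is a stop between vowels /e/ and /e/, so it spirantizes to the fricative [s]. /aapbuidiigteteul/ → aapbuiziigteseul.
Rule 2 (stop-cluster i-epenthesis): /p/ and /b/ form a stop–stop cluster, so [i] is inserted between them. /g/ and /t/ form a stop–stop cluster, so [i] is inserted between them. /aapbuiziigteseul/ → aapibuiziigiteseul.
Rule 3 (regressive voicing assimilation): no segment meets the environment; /aapibuiziigiteseul/ is unchanged.
Rule 4 (final a-epenthesis): the form ends in the consonant /l/, so [a] is inserted word-finally. /aapibuiziigiteseul/ → aapibuiziigiteseula.

aapibuiziigiteseula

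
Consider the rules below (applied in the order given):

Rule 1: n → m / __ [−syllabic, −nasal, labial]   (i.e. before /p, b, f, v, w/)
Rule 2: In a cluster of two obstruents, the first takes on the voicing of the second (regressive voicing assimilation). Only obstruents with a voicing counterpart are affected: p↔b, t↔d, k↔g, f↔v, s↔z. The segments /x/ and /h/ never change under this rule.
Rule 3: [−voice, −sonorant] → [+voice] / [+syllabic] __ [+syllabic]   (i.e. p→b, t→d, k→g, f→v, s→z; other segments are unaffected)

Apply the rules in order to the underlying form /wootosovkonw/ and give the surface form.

woodozofkomw

Rule 1 (nasal place assimilation): /n/ precedes the labial consonant /w/, so it assimilates in place to [m]. /wootosovkonw/ → wootosovkomw.
Rule 2 (regressive voicing assimilation): /v/ precedes the voiceless obstruent /k/, so it devoices to [f] by assimilation. /wootosovkomw/ → wootosofkomw.
Rule 3 (intervocalic voicing): /t/ is a voiceless obstruent between vowels /o/ and /o/, so it voices to [d]. /s/ is a voiceless obstruent between vowels /o/ and /o/, so it voices to [z]. /wootosofkomw/ → woodozofkomw.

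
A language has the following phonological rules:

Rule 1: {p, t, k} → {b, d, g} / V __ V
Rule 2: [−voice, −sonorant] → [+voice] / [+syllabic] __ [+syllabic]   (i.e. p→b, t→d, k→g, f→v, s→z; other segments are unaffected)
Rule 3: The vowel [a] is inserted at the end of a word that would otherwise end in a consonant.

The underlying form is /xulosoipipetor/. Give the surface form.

xulozoibibedora

Rule 1 (intervocalic voicing): /p/ is a voiceless stop between vowels /i/ and /i/, so it voices to [b]. /p/ is a voiceless stop between vowels /i/ and /e/, so it voices to [b]. /t/ is a voiceless stop between vowels /e/ and /o/, so it voices to [d]. /xulosoipipetor/ → xulosoibibedor.
Rule 2 (intervocalic voicing): /s/ is a voiceless obstruent between vowels /o/ and /o/, so it voices to [z]. /xulosoibibedor/ → xulozoibibedor.
Rule 3 (final a-epenthesis): the form ends in the consonant /r/, so [a] is inserted word-finally. /xulozoibibedor/ → xulozoibibedora.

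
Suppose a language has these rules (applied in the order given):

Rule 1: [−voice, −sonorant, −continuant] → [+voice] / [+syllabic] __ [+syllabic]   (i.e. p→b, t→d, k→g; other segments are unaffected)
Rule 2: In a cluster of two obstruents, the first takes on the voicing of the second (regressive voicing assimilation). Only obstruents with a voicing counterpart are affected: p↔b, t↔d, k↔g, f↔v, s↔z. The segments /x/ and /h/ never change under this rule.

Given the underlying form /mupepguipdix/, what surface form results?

Rule 1 (intervocalic voicing): /p/ is a voiceless stop between vowels /u/ and /e/, so it voices to [b]. /mupepguipdix/ → mubepguipdix.
Rule 2 (regressive voicing assimilation): /p/ precedes the voiced obstruent /g/, so it voices to [b] by assimilation. /p/ precedes the voiced obstruent /d/, so it voices to [b] by assimilation. /mubepguipdix/ → mubebguibdix.

mubebguibdix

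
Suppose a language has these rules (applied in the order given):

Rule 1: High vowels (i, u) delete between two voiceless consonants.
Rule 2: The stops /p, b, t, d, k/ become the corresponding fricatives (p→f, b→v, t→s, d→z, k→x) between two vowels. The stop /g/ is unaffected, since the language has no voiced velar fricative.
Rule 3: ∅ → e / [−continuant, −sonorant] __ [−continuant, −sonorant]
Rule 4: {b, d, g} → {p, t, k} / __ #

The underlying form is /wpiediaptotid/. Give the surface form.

wpieziapetosit

Rule 1 (high vowel syncope): no segment meets the environment; /wpiediaptotid/ is unchanged.
Rule 2 (intervocalic spirantization): /d/ is a stop between vowels /e/ and /i/, so it spirantizes to the fricative [z]. /t/ is a stop between vowels /o/ and /i/, so it spirantizes to the fricative [s]. /wpiediaptotid/ → wpieziaptosid.
Rule 3 (stop-cluster e-epenthesis): /p/ and /t/ form a stop–stop cluster, so [e] is inserted between them. /wpieziaptosid/ → wpieziapetosid.
Rule 4 (final devoicing): /d/ is a voiced stop in word-final position, so it devoices to [t]. /wpieziapetosid/ → wpieziapetosit.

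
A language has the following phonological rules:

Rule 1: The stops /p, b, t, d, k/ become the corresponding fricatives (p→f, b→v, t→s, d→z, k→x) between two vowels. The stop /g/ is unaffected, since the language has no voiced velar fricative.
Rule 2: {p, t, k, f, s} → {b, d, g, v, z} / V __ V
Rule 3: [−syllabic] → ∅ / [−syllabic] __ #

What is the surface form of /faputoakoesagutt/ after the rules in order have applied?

Rule 1 (intervocalic spirantization): /p/ is a stop between vowels /a/ and /u/, so it spirantizes to the fricative [f]. /t/ is a stop between vowels /u/ and /o/, so it spirantizes to the fricative [s]. /k/ is a stop between vowels /a/ and /o/, so it spirantizes to the fricative [x]. /faputoakoesagutt/ → fafusoaxoesagutt.
Rule 2 (intervocalic voicing): /f/ is a voiceless obstruent between vowels /a/ and /u/, so it voices to [v]. /s/ is a voiceless obstruent between vowels /u/ and /o/, so it voices to [z]. /s/ is a voiceless obstruent between vowels /e/ and /a/, so it voices to [z]. /fafusoaxoesagutt/ → favuzoaxoezagutt.
Rule 3 (final cluster simplification): /t/ is the second consonant of a word-final cluster /tt/, so it deletes. /favuzoaxoezagutt/ → favuzoaxoezagut.

favuzoaxoezagut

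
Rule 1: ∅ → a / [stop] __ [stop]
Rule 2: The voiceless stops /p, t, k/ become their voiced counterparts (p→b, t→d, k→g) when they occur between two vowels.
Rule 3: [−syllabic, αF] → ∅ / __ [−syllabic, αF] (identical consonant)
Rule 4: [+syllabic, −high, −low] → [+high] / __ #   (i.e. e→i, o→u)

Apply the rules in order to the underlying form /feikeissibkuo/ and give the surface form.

feigeisibaguu

Rule 1 (stop-cluster a-epenthesis): /b/ and /k/ form a stop–stop cluster, so [a] is inserted between them. /feikeissibkuo/ → feikeissibakuo.
Rule 2 (intervocalic voicing): /k/ is a voiceless stop between vowels /i/ and /e/, so it voices to [g]. /k/ is a voiceless stop between vowels /a/ and /u/, so it voices to [g]. /feikeissibakuo/ → feigeissibaguo.
Rule 3 (degemination): /ss/ is a geminate; the first /s/ deletes. /feigeissibaguo/ → feigeisibaguo.
Rule 4 (final vowel raising): /o/ is a mid vowel in word-final position, so it raises to [u]. /feigeisibaguo/ → feigeisibaguu.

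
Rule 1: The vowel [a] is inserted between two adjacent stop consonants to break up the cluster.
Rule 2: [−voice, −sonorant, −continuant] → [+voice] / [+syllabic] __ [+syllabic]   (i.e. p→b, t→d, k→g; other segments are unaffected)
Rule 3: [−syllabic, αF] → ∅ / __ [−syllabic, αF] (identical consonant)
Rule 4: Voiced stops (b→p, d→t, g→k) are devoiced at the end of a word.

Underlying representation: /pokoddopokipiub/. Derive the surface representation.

pogodadobogibiup

Rule 1 (stop-cluster a-epenthesis): /d/ and /d/ form a stop–stop cluster, so [a] is inserted between them. /pokoddopokipiub/ → pokodadopokipiub.
Rule 2 (intervocalic voicing): /k/ is a voiceless stop between vowels /o/ and /o/, so it voices to [g]. /p/ is a voiceless stop between vowels /o/ and /o/, so it voices to [b]. /k/ is a voiceless stop between vowels /o/ and /i/, so it voices to [g]. /p/ is a voiceless stop between vowels /i/ and /i/, so it voices to [b]. /pokodadopokipiub/ → pogodadobogibiub.
Rule 3 (degemination): no segment meets the environment; /pogodadobogibiub/ is unchanged.
Rule 4 (final devoicing): /b/ is a voiced stop in word-final position, so it devoices to [p]. /pogodadobogibiub/ → pogodadobogibiup.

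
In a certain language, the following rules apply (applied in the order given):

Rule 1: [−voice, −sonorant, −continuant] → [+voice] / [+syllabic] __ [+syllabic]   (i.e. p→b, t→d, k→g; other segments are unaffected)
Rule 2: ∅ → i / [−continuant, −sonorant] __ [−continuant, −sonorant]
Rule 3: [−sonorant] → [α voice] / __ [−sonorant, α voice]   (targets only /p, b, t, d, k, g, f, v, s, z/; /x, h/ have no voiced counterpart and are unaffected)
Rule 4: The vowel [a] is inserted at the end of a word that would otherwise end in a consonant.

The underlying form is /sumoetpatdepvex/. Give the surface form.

sumoetipatidebvexa

Rule 1 (intervocalic voicing): no segment meets the environment; /sumoetpatdepvex/ is unchanged.
Rule 2 (stop-cluster i-epenthesis): /t/ and /p/ form a stop–stop cluster, so [i] is inserted between them. /t/ and /d/ form a stop–stop cluster, so [i] is inserted between them. /sumoetpatdepvex/ → sumoetipatidepvex.
Rule 3 (regressive voicing assimilation): /p/ precedes the voiced obstruent /v/, so it voices to [b] by assimilation. /sumoetipatidepvex/ → sumoetipatidebvex.
Rule 4 (final a-epenthesis): the form ends in the consonant /x/, so [a] is inserted word-finally. /sumoetipatidebvex/ → sumoetipatidebvexa.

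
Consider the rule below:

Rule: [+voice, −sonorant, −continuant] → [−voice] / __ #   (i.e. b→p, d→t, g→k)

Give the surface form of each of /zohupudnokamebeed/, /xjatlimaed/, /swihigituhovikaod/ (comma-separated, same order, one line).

/zohupudnokamebeed/: /d/ is a voiced stop in word-final position, so it devoices to [t]. → [zohupudnokamebeet].
/xjatlimaed/: /d/ is a voiced stop in word-final position, so it devoices to [t]. → [xjatlimaet].
/swihigituhovikaod/: /d/ is a voiced stop in word-final position, so it devoices to [t]. → [swihigituhovikaot].

zohupudnokamebeet, xjatlimaet, swihigituhovikaot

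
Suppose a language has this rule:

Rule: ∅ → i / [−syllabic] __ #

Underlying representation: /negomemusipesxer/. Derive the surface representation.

the form ends in the consonant /r/, so [i] is inserted word-finally.
Surface form: [negomemusipesxeri].

negomemusipesxeri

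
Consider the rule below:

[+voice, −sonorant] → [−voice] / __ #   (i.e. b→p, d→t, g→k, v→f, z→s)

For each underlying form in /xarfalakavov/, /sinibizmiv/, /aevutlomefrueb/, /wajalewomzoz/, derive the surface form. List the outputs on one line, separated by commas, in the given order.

xarfalakavof, sinibizmif, aevutlomefruep, wajalewomzos

/xarfalakavov/: /v/ is a voiced obstruent in word-final position, so it devoices to [f]. → [xarfalakavof].
/sinibizmiv/: /v/ is a voiced obstruent in word-final position, so it devoices to [f]. → [sinibizmif].
/aevutlomefrueb/: /b/ is a voiced obstruent in word-final position, so it devoices to [p]. → [aevutlomefruep].
/wajalewomzoz/: /z/ is a voiced obstruent in word-final position, so it devoices to [s]. → [wajalewomzos].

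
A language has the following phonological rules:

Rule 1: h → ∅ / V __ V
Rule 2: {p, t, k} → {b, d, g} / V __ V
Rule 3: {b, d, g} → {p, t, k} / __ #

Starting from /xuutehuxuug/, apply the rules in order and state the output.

Rule 1 (intervocalic h-deletion): /h/ occurs between vowels /e/ and /u/, so it deletes. /xuutehuxuug/ → xuuteuxuug.
Rule 2 (intervocalic voicing): /t/ is a voiceless stop between vowels /u/ and /e/, so it voices to [d]. /xuuteuxuug/ → xuudeuxuug.
Rule 3 (final devoicing): /g/ is a voiced stop in word-final position, so it devoices to [k]. /xuudeuxuug/ → xuudeuxuuk.

xuudeuxuuk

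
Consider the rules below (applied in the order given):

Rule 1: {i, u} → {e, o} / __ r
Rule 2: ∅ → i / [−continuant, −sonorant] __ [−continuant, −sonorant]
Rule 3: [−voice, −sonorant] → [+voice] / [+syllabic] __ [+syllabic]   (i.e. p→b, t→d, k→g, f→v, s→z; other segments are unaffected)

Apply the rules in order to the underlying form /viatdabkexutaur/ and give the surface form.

viadidabigexudaor

Rule 1 (pre-rhotic lowering): /u/ is a high vowel immediately before /r/, so it lowers to [o]. /viatdabkexutaur/ → viatdabkexutaor.
Rule 2 (stop-cluster i-epenthesis): /t/ and /d/ form a stop–stop cluster, so [i] is inserted between them. /b/ and /k/ form a stop–stop cluster, so [i] is inserted between them. /viatdabkexutaor/ → viatidabikexutaor.
Rule 3 (intervocalic voicing): /t/ is a voiceless obstruent between vowels /a/ and /i/, so it voices to [d]. /k/ is a voiceless obstruent between vowels /i/ and /e/, so it voices to [g]. /t/ is a voiceless obstruent between vowels /u/ and /a/, so it voices to [d]. /viatidabikexutaor/ → viadidabigexudaor.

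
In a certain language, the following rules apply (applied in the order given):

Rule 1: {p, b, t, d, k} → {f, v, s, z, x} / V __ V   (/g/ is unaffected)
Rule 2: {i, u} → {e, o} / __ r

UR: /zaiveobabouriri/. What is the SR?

zaiveovavooreri

Rule 1 (intervocalic spirantization): /b/ is a stop between vowels /o/ and /a/, so it spirantizes to the fricative [v]. /b/ is a stop between vowels /a/ and /o/, so it spirantizes to the fricative [v]. /zaiveobabouriri/ → zaiveovavouriri.
Rule 2 (pre-rhotic lowering): /u/ is a high vowel immediately before /r/, so it lowers to [o]. /i/ is a high vowel immediately before /r/, so it lowers to [e]. /zaiveovavouriri/ → zaiveovavooreri.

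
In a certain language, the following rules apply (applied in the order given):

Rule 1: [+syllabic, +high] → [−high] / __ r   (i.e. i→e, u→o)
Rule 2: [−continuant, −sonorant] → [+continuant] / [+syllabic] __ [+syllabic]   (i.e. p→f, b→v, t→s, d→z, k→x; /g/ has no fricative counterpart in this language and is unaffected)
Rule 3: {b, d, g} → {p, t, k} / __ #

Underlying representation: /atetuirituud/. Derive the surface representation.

asesuerisuut

Rule 1 (pre-rhotic lowering): /i/ is a high vowel immediately before /r/, so it lowers to [e]. /atetuirituud/ → atetuerituud.
Rule 2 (intervocalic spirantization): /t/ is a stop between vowels /a/ and /e/, so it spirantizes to the fricative [s]. /t/ is a stop between vowels /e/ and /u/, so it spirantizes to the fricative [s]. /t/ is a stop between vowels /i/ and /u/, so it spirantizes to the fricative [s]. /atetuerituud/ → asesuerisuud.
Rule 3 (final devoicing): /d/ is a voiced stop in word-final position, so it devoices to [t]. /asesuerisuud/ → asesuerisuut.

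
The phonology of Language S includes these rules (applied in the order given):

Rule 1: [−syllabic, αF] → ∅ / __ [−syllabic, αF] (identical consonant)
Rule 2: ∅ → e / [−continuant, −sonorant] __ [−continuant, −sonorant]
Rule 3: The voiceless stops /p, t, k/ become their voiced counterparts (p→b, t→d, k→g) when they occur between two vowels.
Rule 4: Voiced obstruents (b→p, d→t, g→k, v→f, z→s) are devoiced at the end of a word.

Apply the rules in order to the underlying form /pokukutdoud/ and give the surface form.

pogugudedout

Rule 1 (degemination): no segment meets the environment; /pokukutdoud/ is unchanged.
Rule 2 (stop-cluster e-epenthesis): /t/ and /d/ form a stop–stop cluster, so [e] is inserted between them. /pokukutdoud/ → pokukutedoud.
Rule 3 (intervocalic voicing): /k/ is a voiceless stop between vowels /o/ and /u/, so it voices to [g]. /k/ is a voiceless stop between vowels /u/ and /u/, so it voices to [g]. /t/ is a voiceless stop between vowels /u/ and /e/, so it voices to [d]. /pokukutedoud/ → pogugudedoud.
Rule 4 (final devoicing): /d/ is a voiced obstruent in word-final position, so it devoices to [t]. /pogugudedoud/ → pogugudedout.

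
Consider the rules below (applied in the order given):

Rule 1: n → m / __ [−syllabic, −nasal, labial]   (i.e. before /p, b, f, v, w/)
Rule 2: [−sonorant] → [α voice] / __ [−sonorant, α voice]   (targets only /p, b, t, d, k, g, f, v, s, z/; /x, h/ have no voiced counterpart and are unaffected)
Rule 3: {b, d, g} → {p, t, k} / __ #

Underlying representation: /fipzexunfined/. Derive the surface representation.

fibzexumfinet

Rule 1 (nasal place assimilation): /n/ precedes the labial consonant /f/, so it assimilates in place to [m]. /fipzexunfined/ → fipzexumfined.
Rule 2 (regressive voicing assimilation): /p/ precedes the voiced obstruent /z/, so it voices to [b] by assimilation. /fipzexumfined/ → fibzexumfined.
Rule 3 (final devoicing): /d/ is a voiced stop in word-final position, so it devoices to [t]. /fibzexumfined/ → fibzexumfinet.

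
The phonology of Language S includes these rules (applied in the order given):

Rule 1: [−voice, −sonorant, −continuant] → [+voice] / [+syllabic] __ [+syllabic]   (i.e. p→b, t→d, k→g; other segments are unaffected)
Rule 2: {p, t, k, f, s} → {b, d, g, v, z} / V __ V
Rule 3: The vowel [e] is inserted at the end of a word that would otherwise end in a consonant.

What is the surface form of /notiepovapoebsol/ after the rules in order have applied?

nodiebovaboebsole

Rule 1 (intervocalic voicing): /t/ is a voiceless stop between vowels /o/ and /i/, so it voices to [d]. /p/ is a voiceless stop between vowels /e/ and /o/, so it voices to [b]. /p/ is a voiceless stop between vowels /a/ and /o/, so it voices to [b]. /notiepovapoebsol/ → nodiebovaboebsol.
Rule 2 (intervocalic voicing): no segment meets the environment; /nodiebovaboebsol/ is unchanged.
Rule 3 (final e-epenthesis): the form ends in the consonant /l/, so [e] is inserted word-finally. /nodiebovaboebsol/ → nodiebovaboebsole.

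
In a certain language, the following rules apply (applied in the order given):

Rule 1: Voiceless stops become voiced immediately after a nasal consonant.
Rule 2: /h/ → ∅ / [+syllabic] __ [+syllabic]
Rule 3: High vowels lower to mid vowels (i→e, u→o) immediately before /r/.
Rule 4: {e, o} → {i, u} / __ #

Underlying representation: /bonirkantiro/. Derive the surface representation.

bonerkanderu

Rule 1 (post-nasal voicing): /t/ is a voiceless stop immediately after the nasal /n/, so it voices to [d]. /bonirkantiro/ → bonirkandiro.
Rule 2 (intervocalic h-deletion): no segment meets the environment; /bonirkandiro/ is unchanged.
Rule 3 (pre-rhotic lowering): /i/ is a high vowel immediately before /r/, so it lowers to [e]. /i/ is a high vowel immediately before /r/, so it lowers to [e]. /bonirkandiro/ → bonerkandero.
Rule 4 (final vowel raising): /o/ is a mid vowel in word-final position, so it raises to [u]. /bonerkandero/ → bonerkanderu.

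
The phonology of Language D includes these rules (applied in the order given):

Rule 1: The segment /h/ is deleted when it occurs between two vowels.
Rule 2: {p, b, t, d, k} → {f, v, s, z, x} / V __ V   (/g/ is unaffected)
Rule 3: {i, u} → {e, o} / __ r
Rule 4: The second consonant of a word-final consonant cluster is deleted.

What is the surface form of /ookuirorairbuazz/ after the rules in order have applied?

ooxueroraerbuaz

Rule 1 (intervocalic h-deletion): no segment meets the environment; /ookuirorairbuazz/ is unchanged.
Rule 2 (intervocalic spirantization): /k/ is a stop between vowels /o/ and /u/, so it spirantizes to the fricative [x]. /ookuirorairbuazz/ → ooxuirorairbuazz.
Rule 3 (pre-rhotic lowering): /i/ is a high vowel immediately before /r/, so it lowers to [e]. /i/ is a high vowel immediately before /r/, so it lowers to [e]. /ooxuirorairbuazz/ → ooxueroraerbuazz.
Rule 4 (final cluster simplification): /z/ is the second consonant of a word-final cluster /zz/, so it deletes. /ooxueroraerbuazz/ → ooxueroraerbuaz.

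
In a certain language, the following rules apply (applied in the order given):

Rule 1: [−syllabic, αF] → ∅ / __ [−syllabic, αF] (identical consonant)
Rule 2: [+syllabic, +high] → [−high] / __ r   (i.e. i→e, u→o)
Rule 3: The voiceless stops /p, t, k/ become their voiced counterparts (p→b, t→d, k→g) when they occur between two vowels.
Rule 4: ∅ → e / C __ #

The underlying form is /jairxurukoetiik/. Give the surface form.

Rule 1 (degemination): no segment meets the environment; /jairxurukoetiik/ is unchanged.
Rule 2 (pre-rhotic lowering): /i/ is a high vowel immediately before /r/, so it lowers to [e]. /u/ is a high vowel immediately before /r/, so it lowers to [o]. /jairxurukoetiik/ → jaerxorukoetiik.
Rule 3 (intervocalic voicing): /k/ is a voiceless stop between vowels /u/ and /o/, so it voices to [g]. /t/ is a voiceless stop between vowels /e/ and /i/, so it voices to [d]. /jaerxorukoetiik/ → jaerxorugoediik.
Rule 4 (final e-epenthesis): the form ends in the consonant /k/, so [e] is inserted word-finally. /jaerxorugoediik/ → jaerxorugoediike.

jaerxorugoediike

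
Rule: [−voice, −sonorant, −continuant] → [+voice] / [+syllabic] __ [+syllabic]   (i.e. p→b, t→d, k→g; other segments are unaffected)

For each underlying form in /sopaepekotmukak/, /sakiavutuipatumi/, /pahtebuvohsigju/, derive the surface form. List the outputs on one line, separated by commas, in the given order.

/sopaepekotmukak/: /p/ is a voiceless stop between vowels /o/ and /a/, so it voices to [b]. /p/ is a voiceless stop between vowels /e/ and /e/, so it voices to [b]. /k/ is a voiceless stop between vowels /e/ and /o/, so it voices to [g]. /k/ is a voiceless stop between vowels /u/ and /a/, so it voices to [g]. → [sobaebegotmugak].
/sakiavutuipatumi/: /k/ is a voiceless stop between vowels /a/ and /i/, so it voices to [g]. /t/ is a voiceless stop between vowels /u/ and /u/, so it voices to [d]. /p/ is a voiceless stop between vowels /i/ and /a/, so it voices to [b]. /t/ is a voiceless stop between vowels /a/ and /u/, so it voices to [d]. → [sagiavuduibadumi].
/pahtebuvohsigju/: the rule's environment is not met; surfaces unchanged as [pahtebuvohsigju].

sobaebegotmugak, sagiavuduibadumi, pahtebuvohsigju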